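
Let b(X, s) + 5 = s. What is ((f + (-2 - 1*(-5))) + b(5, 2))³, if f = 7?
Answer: 343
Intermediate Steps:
b(X, s) = -5 + s
((f + (-2 - 1*(-5))) + b(5, 2))³ = ((7 + (-2 - 1*(-5))) + (-5 + 2))³ = ((7 + (-2 + 5)) - 3)³ = ((7 + 3) - 3)³ = (10 - 3)³ = 7³ = 343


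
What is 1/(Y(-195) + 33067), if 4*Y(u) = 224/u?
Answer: 195/6448009 ≈ 3.0242e-5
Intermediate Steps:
Y(u) = 56/u (Y(u) = (224/u)/4 = 56/u)
1/(Y(-195) + 33067) = 1/(56/(-195) + 33067) = 1/(56*(-1/195) + 33067) = 1/(-56/195 + 33067) = 1/(6448009/195) = 195/6448009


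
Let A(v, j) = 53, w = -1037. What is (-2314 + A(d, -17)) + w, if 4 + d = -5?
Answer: -3298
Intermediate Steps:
d = -9 (d = -4 - 5 = -9)
(-2314 + A(d, -17)) + w = (-2314 + 53) - 1037 = -2261 - 1037 = -3298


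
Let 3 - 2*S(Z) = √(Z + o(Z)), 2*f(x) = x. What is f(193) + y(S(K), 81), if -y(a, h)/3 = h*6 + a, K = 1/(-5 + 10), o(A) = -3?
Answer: -1366 + 3*I*√70/10 ≈ -1366.0 + 2.51*I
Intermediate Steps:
K = ⅕ (K = 1/5 = ⅕ ≈ 0.20000)
f(x) = x/2
S(Z) = 3/2 - √(-3 + Z)/2 (S(Z) = 3/2 - √(Z - 3)/2 = 3/2 - √(-3 + Z)/2)
y(a, h) = -18*h - 3*a (y(a, h) = -3*(h*6 + a) = -3*(6*h + a) = -3*(a + 6*h) = -18*h - 3*a)
f(193) + y(S(K), 81) = (½)*193 + (-18*81 - 3*(3/2 - √(-3 + ⅕)/2)) = 193/2 + (-1458 - 3*(3/2 - I*√70/10)) = 193/2 + (-1458 + (-9/2 + 3*I*√70/10)) = 193/2 + (-2925/2 + 3*I*√70/10) = -1366 + 3*I*√70/10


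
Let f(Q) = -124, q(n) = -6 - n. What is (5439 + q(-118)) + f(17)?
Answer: 5427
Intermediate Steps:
(5439 + q(-118)) + f(17) = (5439 + (-6 - 1*(-118))) - 124 = (5439 + (-6 + 118)) - 124 = (5439 + 112) - 124 = 5551 - 124 = 5427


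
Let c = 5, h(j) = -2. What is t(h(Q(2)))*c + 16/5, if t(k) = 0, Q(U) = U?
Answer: 16/5 ≈ 3.2000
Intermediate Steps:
t(h(Q(2)))*c + 16/5 = 0*5 + 16/5 = 0 + 16*(⅕) = 0 + 16/5 = 16/5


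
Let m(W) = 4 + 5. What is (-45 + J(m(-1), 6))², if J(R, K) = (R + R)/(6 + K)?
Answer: 7569/4 ≈ 1892.3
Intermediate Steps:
m(W) = 9
J(R, K) = 2*R/(6 + K) (J(R, K) = (2*R)/(6 + K) = 2*R/(6 + K))
(-45 + J(m(-1), 6))² = (-45 + 2*9/(6 + 6))² = (-45 + 2*9/12)² = (-45 + 2*9*(1/12))² = (-45 + 3/2)² = (-87/2)² = 7569/4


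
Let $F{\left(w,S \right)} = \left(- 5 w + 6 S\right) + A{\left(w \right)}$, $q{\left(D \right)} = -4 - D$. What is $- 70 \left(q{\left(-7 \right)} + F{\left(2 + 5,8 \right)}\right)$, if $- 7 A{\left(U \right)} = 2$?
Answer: $-1100$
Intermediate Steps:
$A{\left(U \right)} = - \frac{2}{7}$ ($A{\left(U \right)} = \left(- \frac{1}{7}\right) 2 = - \frac{2}{7}$)
$F{\left(w,S \right)} = - \frac{2}{7} - 5 w + 6 S$ ($F{\left(w,S \right)} = \left(- 5 w + 6 S\right) - \frac{2}{7} = - \frac{2}{7} - 5 w + 6 S$)
$- 70 \left(q{\left(-7 \right)} + F{\left(2 + 5,8 \right)}\right) = - 70 \left(\left(-4 - -7\right) - \left(- \frac{334}{7} + 5 \left(2 + 5\right)\right)\right) = - 70 \left(\left(-4 + 7\right) - - \frac{89}{7}\right) = - 70 \left(3 - - \frac{89}{7}\right) = - 70 \left(3 + \frac{89}{7}\right) = \left(-70\right) \frac{110}{7} = -1100$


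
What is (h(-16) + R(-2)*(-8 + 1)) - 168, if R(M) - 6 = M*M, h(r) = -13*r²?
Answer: -3566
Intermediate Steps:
R(M) = 6 + M² (R(M) = 6 + M*M = 6 + M²)
(h(-16) + R(-2)*(-8 + 1)) - 168 = (-13*(-16)² + (6 + (-2)²)*(-8 + 1)) - 168 = (-13*256 + (6 + 4)*(-7)) - 168 = (-3328 + 10*(-7)) - 168 = (-3328 - 70) - 168 = -3398 - 168 = -3566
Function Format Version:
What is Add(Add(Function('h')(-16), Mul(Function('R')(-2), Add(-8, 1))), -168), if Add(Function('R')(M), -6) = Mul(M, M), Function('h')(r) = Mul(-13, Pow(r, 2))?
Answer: -3566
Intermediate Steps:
Function('R')(M) = Add(6, Pow(M, 2)) (Function('R')(M) = Add(6, Mul(M, M)) = Add(6, Pow(M, 2)))
Add(Add(Function('h')(-16), Mul(Function('R')(-2), Add(-8, 1))), -168) = Add(Add(Mul(-13, Pow(-16, 2)), Mul(Add(6, Pow(-2, 2)), Add(-8, 1))), -168) = Add(Add(Mul(-13, 256), Mul(Add(6, 4), -7)), -168) = Add(Add(-3328, Mul(10, -7)), -168) = Add(Add(-3328, -70), -168) = Add(-3398, -168) = -3566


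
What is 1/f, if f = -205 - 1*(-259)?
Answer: 1/54 ≈ 0.018519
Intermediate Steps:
f = 54 (f = -205 + 259 = 54)
1/f = 1/54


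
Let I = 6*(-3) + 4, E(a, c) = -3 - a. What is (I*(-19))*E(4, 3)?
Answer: -1862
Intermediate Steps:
I = -14 (I = -18 + 4 = -14)
(I*(-19))*E(4, 3) = (-14*(-19))*(-3 - 1*4) = 266*(-3 - 4) = 266*(-7) = -1862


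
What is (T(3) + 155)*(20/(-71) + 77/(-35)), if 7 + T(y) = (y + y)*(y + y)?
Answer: -162104/355 ≈ -456.63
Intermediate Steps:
T(y) = -7 + 4*y**2 (T(y) = -7 + (y + y)*(y + y) = -7 + (2*y)*(2*y) = -7 + 4*y**2)
(T(3) + 155)*(20/(-71) + 77/(-35)) = ((-7 + 4*3**2) + 155)*(20/(-71) + 77/(-35)) = ((-7 + 4*9) + 155)*(20*(-1/71) + 77*(-1/35)) = ((-7 + 36) + 155)*(-20/71 - 11/5) = (29 + 155)*(-881/355) = 184*(-881/355) = -162104/355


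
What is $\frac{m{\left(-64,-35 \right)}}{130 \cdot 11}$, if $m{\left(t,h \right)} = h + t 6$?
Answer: $- \frac{419}{1430} \approx -0.29301$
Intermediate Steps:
$m{\left(t,h \right)} = h + 6 t$
$\frac{m{\left(-64,-35 \right)}}{130 \cdot 11} = \frac{-35 + 6 \left(-64\right)}{130 \cdot 11} = \frac{-35 - 384}{1430} = \left(-419\right) \frac{1}{1430} = - \frac{419}{1430}$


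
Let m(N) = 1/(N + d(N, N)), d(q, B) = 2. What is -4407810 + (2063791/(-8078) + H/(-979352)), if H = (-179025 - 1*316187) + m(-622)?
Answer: -10810663386544995321/2452473691360 ≈ -4.4081e+6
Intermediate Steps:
m(N) = 1/(2 + N) (m(N) = 1/(N + 2) = 1/(2 + N))
H = -307031441/620 (H = (-179025 - 1*316187) + 1/(2 - 622) = (-179025 - 316187) + 1/(-620) = -495212 - 1/620 = -307031441/620 ≈ -4.9521e+5)
-4407810 + (2063791/(-8078) + H/(-979352)) = -4407810 + (2063791/(-8078) - 307031441/620/(-979352)) = -4407810 + (2063791*(-1/8078) - 307031441/620*(-1/979352)) = -4407810 + (-2063791/8078 + 307031441/607198240) = -4407810 - 625325031473721/2452473691360 = -10810663386544995321/2452473691360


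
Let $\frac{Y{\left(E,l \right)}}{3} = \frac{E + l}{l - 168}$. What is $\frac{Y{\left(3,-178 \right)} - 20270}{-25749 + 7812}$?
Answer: $\frac{7012895}{6206202} \approx 1.13$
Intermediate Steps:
$Y{\left(E,l \right)} = \frac{3 \left(E + l\right)}{-168 + l}$ ($Y{\left(E,l \right)} = 3 \frac{E + l}{l - 168} = 3 \frac{E + l}{-168 + l} = \frac{3 \left(E + l\right)}{-168 + l}$)
$\frac{Y{\left(3,-178 \right)} - 20270}{-25749 + 7812} = \frac{\frac{3 \left(3 - 178\right)}{-168 - 178} - 20270}{-25749 + 7812} = \frac{3 \frac{1}{-346} \left(-175\right) - 20270}{-17937} = \left(3 \left(- \frac{1}{346}\right) \left(-175\right) - 20270\right) \left(- \frac{1}{17937}\right) = \left(\frac{525}{346} - 20270\right) \left(- \frac{1}{17937}\right) = \left(- \frac{7012895}{346}\right) \left(- \frac{1}{17937}\right) = \frac{7012895}{6206202}$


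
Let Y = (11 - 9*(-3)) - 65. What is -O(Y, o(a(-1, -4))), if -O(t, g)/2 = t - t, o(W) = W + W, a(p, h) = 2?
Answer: 0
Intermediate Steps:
o(W) = 2*W
Y = -27 (Y = (11 + 27) - 65 = 38 - 65 = -27)
O(t, g) = 0 (O(t, g) = -2*(t - t) = -2*0 = 0)
-O(Y, o(a(-1, -4))) = -1*0 = 0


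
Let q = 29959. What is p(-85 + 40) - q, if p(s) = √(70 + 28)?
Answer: -29959 + 7*√2 ≈ -29949.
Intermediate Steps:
p(s) = 7*√2 (p(s) = √98 = 7*√2)
p(-85 + 40) - q = 7*√2 - 1*29959 = 7*√2 - 29959 = -29959 + 7*√2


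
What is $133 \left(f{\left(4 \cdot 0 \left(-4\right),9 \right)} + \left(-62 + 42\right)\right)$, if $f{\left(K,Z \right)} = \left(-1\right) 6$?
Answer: $-3458$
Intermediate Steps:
$f{\left(K,Z \right)} = -6$
$133 \left(f{\left(4 \cdot 0 \left(-4\right),9 \right)} + \left(-62 + 42\right)\right) = 133 \left(-6 + \left(-62 + 42\right)\right) = 133 \left(-6 - 20\right) = 133 \left(-26\right) = -3458$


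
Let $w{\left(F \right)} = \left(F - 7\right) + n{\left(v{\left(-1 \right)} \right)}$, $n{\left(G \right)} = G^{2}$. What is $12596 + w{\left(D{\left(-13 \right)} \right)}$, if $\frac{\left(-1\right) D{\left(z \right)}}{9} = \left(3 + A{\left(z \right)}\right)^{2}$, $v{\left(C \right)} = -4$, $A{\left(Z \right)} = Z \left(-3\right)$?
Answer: $-3271$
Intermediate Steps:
$A{\left(Z \right)} = - 3 Z$
$D{\left(z \right)} = - 9 \left(3 - 3 z\right)^{2}$
$w{\left(F \right)} = 9 + F$ ($w{\left(F \right)} = \left(F - 7\right) + \left(-4\right)^{2} = \left(-7 + F\right) + 16 = 9 + F$)
$12596 + w{\left(D{\left(-13 \right)} \right)} = 12596 + \left(9 - 81 \left(-1 - 13\right)^{2}\right) = 12596 + \left(9 - 81 \left(-14\right)^{2}\right) = 12596 + \left(9 - 15876\right) = 12596 - 15867 = -3271$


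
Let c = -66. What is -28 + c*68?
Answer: -4516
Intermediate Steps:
-28 + c*68 = -28 - 66*68 = -28 - 4488 = -4516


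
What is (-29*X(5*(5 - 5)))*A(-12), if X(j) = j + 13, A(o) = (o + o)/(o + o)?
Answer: -377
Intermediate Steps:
A(o) = 1 (A(o) = (2*o)/((2*o)) = (2*o)*(1/(2*o)) = 1)
X(j) = 13 + j
(-29*X(5*(5 - 5)))*A(-12) = -29*(13 + 5*(5 - 5))*1 = -29*(13 + 5*0)*1 = -29*(13 + 0)*1 = -29*13*1 = -377*1 = -377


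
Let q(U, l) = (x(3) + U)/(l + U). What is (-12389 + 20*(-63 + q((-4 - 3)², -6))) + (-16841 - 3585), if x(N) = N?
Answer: -1464185/43 ≈ -34051.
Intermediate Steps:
q(U, l) = (3 + U)/(U + l) (q(U, l) = (3 + U)/(l + U) = (3 + U)/(U + l))
(-12389 + 20*(-63 + q((-4 - 3)², -6))) + (-16841 - 3585) = (-12389 + 20*(-63 + (3 + (-4 - 3)²)/((-4 - 3)² - 6))) + (-16841 - 3585) = (-12389 + 20*(-63 + (3 + (-7)²)/((-7)² - 6))) - 20426 = (-12389 + 20*(-63 + (3 + 49)/(49 - 6))) - 20426 = (-12389 + 20*(-63 + 52/43)) - 20426 = (-12389 + 20*(-2657/43)) - 20426 = (-12389 - 53140/43) - 20426 = -585867/43 - 20426 = -1464185/43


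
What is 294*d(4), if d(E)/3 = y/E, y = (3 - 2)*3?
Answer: 1323/2 ≈ 661.50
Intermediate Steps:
y = 3 (y = 1*3 = 3)
d(E) = 9/E (d(E) = 3*(3/E) = 9/E)
294*d(4) = 294*(9/4) = 1323/2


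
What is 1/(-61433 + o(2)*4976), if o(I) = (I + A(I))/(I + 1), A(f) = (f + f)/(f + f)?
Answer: -1/56457 ≈ -1.7713e-5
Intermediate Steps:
A(f) = 1 (A(f) = (2*f)/((2*f)) = (2*f)*(1/(2*f)) = 1)
o(I) = 1 (o(I) = (I + 1)/(I + 1) = (1 + I)/(1 + I) = 1)
1/(-61433 + o(2)*4976) = 1/(-61433 + 1*4976) = 1/(-61433 + 4976) = 1/(-56457) = -1/56457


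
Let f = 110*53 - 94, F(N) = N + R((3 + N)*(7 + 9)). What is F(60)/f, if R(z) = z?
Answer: 89/478 ≈ 0.18619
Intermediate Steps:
F(N) = 48 + 17*N (F(N) = N + (3 + N)*(7 + 9) = N + (3 + N)*16 = N + (48 + 16*N) = 48 + 17*N)
f = 5736 (f = 5830 - 94 = 5736)
F(60)/f = (48 + 17*60)/5736 = (48 + 1020)*(1/5736) = 1068*(1/5736) = 89/478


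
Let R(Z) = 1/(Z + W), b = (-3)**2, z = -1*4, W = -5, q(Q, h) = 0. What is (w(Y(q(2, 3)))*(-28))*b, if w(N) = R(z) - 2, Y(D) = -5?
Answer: 532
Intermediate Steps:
z = -4
b = 9
R(Z) = 1/(-5 + Z) (R(Z) = 1/(Z - 5) = 1/(-5 + Z))
w(N) = -19/9 (w(N) = 1/(-5 - 4) - 2 = 1/(-9) - 2 = -1/9 - 2 = -19/9)
(w(Y(q(2, 3)))*(-28))*b = -19/9*(-28)*9 = (532/9)*9 = 532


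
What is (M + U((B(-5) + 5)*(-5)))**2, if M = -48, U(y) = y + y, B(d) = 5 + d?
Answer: 9604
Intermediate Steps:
U(y) = 2*y
(M + U((B(-5) + 5)*(-5)))**2 = (-48 + 2*(((5 - 5) + 5)*(-5)))**2 = (-48 + 2*((0 + 5)*(-5)))**2 = (-48 + 2*(5*(-5)))**2 = (-48 + 2*(-25))**2 = (-48 - 50)**2 = (-98)**2 = 9604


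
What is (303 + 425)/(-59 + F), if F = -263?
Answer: -52/23 ≈ -2.2609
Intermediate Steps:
(303 + 425)/(-59 + F) = (303 + 425)/(-59 - 263) = 728/(-322) = 728*(-1/322) = -52/23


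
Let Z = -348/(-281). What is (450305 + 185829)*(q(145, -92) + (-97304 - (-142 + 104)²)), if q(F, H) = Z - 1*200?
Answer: -17687095181360/281 ≈ -6.2943e+10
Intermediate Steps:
Z = 348/281 (Z = -348*(-1/281) = 348/281 ≈ 1.2384)
q(F, H) = -55852/281 (q(F, H) = 348/281 - 1*200 = 348/281 - 200 = -55852/281)
(450305 + 185829)*(q(145, -92) + (-97304 - (-142 + 104)²)) = (450305 + 185829)*(-55852/281 + (-97304 - (-142 + 104)²)) = 636134*(-55852/281 + (-97304 - 1*(-38)²)) = 636134*(-55852/281 + (-97304 - 1*1444)) = 636134*(-55852/281 + (-97304 - 1444)) = 636134*(-55852/281 - 98748) = 636134*(-27804040/281) = -17687095181360/281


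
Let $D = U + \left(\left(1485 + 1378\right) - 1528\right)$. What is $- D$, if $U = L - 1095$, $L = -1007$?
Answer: $767$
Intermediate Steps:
$U = -2102$ ($U = -1007 - 1095 = -2102$)
$D = -767$ ($D = -2102 + \left(\left(1485 + 1378\right) - 1528\right) = -2102 + \left(2863 - 1528\right) = -2102 + 1335 = -767$)
$- D = \left(-1\right) \left(-767\right) = 767$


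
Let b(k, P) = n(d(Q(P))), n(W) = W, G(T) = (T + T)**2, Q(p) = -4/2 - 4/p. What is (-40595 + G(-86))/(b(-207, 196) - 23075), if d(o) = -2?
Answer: 11011/23077 ≈ 0.47714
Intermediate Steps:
Q(p) = -2 - 4/p (Q(p) = -4*1/2 - 4/p = -2 - 4/p)
G(T) = 4*T**2 (G(T) = (2*T)**2 = 4*T**2)
b(k, P) = -2
(-40595 + G(-86))/(b(-207, 196) - 23075) = (-40595 + 4*(-86)**2)/(-2 - 23075) = (-40595 + 4*7396)/(-23077) = (-40595 + 29584)*(-1/23077) = -11011*(-1/23077) = 11011/23077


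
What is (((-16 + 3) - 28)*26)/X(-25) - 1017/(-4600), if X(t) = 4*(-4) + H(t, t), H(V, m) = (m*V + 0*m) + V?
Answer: -538709/335800 ≈ -1.6043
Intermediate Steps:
H(V, m) = V + V*m (H(V, m) = (V*m + 0) + V = V*m + V = V + V*m)
X(t) = -16 + t*(1 + t) (X(t) = 4*(-4) + t*(1 + t) = -16 + t*(1 + t))
(((-16 + 3) - 28)*26)/X(-25) - 1017/(-4600) = (((-16 + 3) - 28)*26)/(-16 - 25*(1 - 25)) - 1017/(-4600) = ((-13 - 28)*26)/(-16 - 25*(-24)) - 1017*(-1/4600) = (-41*26)/(-16 + 600) + 1017/4600 = -1066/584 + 1017/4600 = -1066*1/584 + 1017/4600 = -533/292 + 1017/4600 = -538709/335800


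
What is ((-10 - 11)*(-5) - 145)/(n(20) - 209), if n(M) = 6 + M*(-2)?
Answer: 40/243 ≈ 0.16461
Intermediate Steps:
n(M) = 6 - 2*M
((-10 - 11)*(-5) - 145)/(n(20) - 209) = ((-10 - 11)*(-5) - 145)/((6 - 2*20) - 209) = (-21*(-5) - 145)/((6 - 40) - 209) = (105 - 145)/(-34 - 209) = -40/(-243) = -40*(-1/243) = 40/243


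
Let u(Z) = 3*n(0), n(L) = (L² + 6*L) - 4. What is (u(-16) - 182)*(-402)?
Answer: 77988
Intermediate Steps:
n(L) = -4 + L² + 6*L
u(Z) = -12 (u(Z) = 3*(-4 + 0² + 6*0) = 3*(-4 + 0 + 0) = 3*(-4) = -12)
(u(-16) - 182)*(-402) = (-12 - 182)*(-402) = -194*(-402) = 77988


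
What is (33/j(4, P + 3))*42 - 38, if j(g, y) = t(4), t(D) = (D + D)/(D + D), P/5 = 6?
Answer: 1348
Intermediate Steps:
P = 30 (P = 5*6 = 30)
t(D) = 1 (t(D) = (2*D)/((2*D)) = (2*D)*(1/(2*D)) = 1)
j(g, y) = 1
(33/j(4, P + 3))*42 - 38 = (33/1)*42 - 38 = (33*1)*42 - 38 = 33*42 - 38 = 1386 - 38 = 1348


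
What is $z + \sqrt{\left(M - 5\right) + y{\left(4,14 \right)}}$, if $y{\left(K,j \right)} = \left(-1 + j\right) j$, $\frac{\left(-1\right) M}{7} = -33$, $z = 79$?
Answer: $79 + 2 \sqrt{102} \approx 99.199$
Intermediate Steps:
$M = 231$ ($M = \left(-7\right) \left(-33\right) = 231$)
$y{\left(K,j \right)} = j \left(-1 + j\right)$
$z + \sqrt{\left(M - 5\right) + y{\left(4,14 \right)}} = 79 + \sqrt{\left(231 - 5\right) + 14 \left(-1 + 14\right)} = 79 + \sqrt{226 + 14 \cdot 13} = 79 + \sqrt{226 + 182} = 79 + \sqrt{408} = 79 + 2 \sqrt{102}$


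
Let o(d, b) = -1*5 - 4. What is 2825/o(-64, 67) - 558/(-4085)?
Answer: -11535103/36765 ≈ -313.75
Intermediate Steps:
o(d, b) = -9 (o(d, b) = -5 - 4 = -9)
2825/o(-64, 67) - 558/(-4085) = 2825/(-9) - 558/(-4085) = 2825*(-⅑) - 558*(-1/4085) = -2825/9 + 558/4085 = -11535103/36765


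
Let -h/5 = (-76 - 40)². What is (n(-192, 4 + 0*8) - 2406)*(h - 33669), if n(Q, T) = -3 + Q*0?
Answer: 243186141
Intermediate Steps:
h = -67280 (h = -5*(-76 - 40)² = -5*(-116)² = -5*13456 = -67280)
n(Q, T) = -3 (n(Q, T) = -3 + 0 = -3)
(n(-192, 4 + 0*8) - 2406)*(h - 33669) = (-3 - 2406)*(-67280 - 33669) = -2409*(-100949) = 243186141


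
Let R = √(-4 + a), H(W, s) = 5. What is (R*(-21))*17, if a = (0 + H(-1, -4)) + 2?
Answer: -357*√3 ≈ -618.34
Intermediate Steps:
a = 7 (a = (0 + 5) + 2 = 5 + 2 = 7)
R = √3 (R = √(-4 + 7) = √3 ≈ 1.7320)
(R*(-21))*17 = (√3*(-21))*17 = -21*√3*17 = -357*√3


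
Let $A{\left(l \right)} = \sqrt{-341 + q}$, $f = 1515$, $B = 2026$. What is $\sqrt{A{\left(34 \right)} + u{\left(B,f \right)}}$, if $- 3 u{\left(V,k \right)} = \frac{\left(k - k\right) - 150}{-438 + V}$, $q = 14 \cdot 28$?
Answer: $\frac{\sqrt{19850 + 630436 \sqrt{51}}}{794} \approx 2.6782$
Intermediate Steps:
$q = 392$
$u{\left(V,k \right)} = \frac{50}{-438 + V}$ ($u{\left(V,k \right)} = - \frac{\left(\left(k - k\right) - 150\right) \frac{1}{-438 + V}}{3} = - \frac{\left(0 - 150\right) \frac{1}{-438 + V}}{3} = - \frac{\left(-150\right) \frac{1}{-438 + V}}{3} = \frac{50}{-438 + V}$)
$A{\left(l \right)} = \sqrt{51}$ ($A{\left(l \right)} = \sqrt{-341 + 392} = \sqrt{51}$)
$\sqrt{A{\left(34 \right)} + u{\left(B,f \right)}} = \sqrt{\sqrt{51} + \frac{50}{-438 + 2026}} = \sqrt{\sqrt{51} + \frac{50}{1588}} = \sqrt{\sqrt{51} + 50 \cdot \frac{1}{1588}} = \sqrt{\sqrt{51} + \frac{25}{794}} = \sqrt{\frac{25}{794} + \sqrt{51}}$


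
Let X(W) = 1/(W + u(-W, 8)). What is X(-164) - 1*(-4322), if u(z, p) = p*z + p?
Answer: 4996233/1156 ≈ 4322.0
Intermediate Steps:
u(z, p) = p + p*z
X(W) = 1/(8 - 7*W) (X(W) = 1/(W + 8*(1 - W)) = 1/(W + (8 - 8*W)) = 1/(8 - 7*W))
X(-164) - 1*(-4322) = 1/(8 - 7*(-164)) - 1*(-4322) = 1/(8 + 1148) + 4322 = 1/1156 + 4322 = 4996233/1156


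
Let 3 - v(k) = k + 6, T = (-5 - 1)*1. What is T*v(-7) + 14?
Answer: -10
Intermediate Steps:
T = -6 (T = -6*1 = -6)
v(k) = -3 - k (v(k) = 3 - (k + 6) = 3 - (6 + k) = 3 + (-6 - k) = -3 - k)
T*v(-7) + 14 = -6*(-3 - 1*(-7)) + 14 = -6*(-3 + 7) + 14 = -6*4 + 14 = -24 + 14 = -10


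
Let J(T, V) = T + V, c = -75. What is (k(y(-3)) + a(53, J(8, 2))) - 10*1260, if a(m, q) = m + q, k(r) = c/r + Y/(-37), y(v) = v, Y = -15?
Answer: -462929/37 ≈ -12512.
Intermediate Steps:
k(r) = 15/37 - 75/r (k(r) = -75/r - 15/(-37) = -75/r - 15*(-1/37) = -75/r + 15/37 = 15/37 - 75/r)
(k(y(-3)) + a(53, J(8, 2))) - 10*1260 = ((15/37 - 75/(-3)) + (53 + (8 + 2))) - 10*1260 = ((15/37 - 75*(-1/3)) + (53 + 10)) - 12600 = ((15/37 + 25) + 63) - 12600 = (940/37 + 63) - 12600 = 3271/37 - 12600 = -462929/37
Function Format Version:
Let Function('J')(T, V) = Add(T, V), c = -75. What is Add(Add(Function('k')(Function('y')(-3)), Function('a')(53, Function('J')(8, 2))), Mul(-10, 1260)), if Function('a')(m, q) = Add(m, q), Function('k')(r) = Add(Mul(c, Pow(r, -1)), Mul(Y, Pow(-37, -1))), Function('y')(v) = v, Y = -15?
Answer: Rational(-462929, 37) ≈ -12512.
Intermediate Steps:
Function('k')(r) = Add(Rational(15, 37), Mul(-75, Pow(r, -1))) (Function('k')(r) = Add(Mul(-75, Pow(r, -1)), Mul(-15, Pow(-37, -1))) = Add(Mul(-75, Pow(r, -1)), Mul(-15, Rational(-1, 37))) = Add(Mul(-75, Pow(r, -1)), Rational(15, 37)) = Add(Rational(15, 37), Mul(-75, Pow(r, -1))))
Add(Add(Function('k')(Function('y')(-3)), Function('a')(53, Function('J')(8, 2))), Mul(-10, 1260)) = Add(Add(Add(Rational(15, 37), Mul(-75, Pow(-3, -1))), Add(53, Add(8, 2))), Mul(-10, 1260)) = Add(Add(Add(Rational(15, 37), Mul(-75, Rational(-1, 3))), Add(53, 10)), -12600) = Add(Add(Add(Rational(15, 37), 25), 63), -12600) = Add(Add(Rational(940, 37), 63), -12600) = Add(Rational(3271, 37), -12600) = Rational(-462929, 37)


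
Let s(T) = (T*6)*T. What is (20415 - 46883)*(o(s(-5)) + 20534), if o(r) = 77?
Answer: -545531948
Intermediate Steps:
s(T) = 6*T² (s(T) = (6*T)*T = 6*T²)
(20415 - 46883)*(o(s(-5)) + 20534) = (20415 - 46883)*(77 + 20534) = -26468*20611 = -545531948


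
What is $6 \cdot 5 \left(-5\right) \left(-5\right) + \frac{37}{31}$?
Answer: $\frac{23287}{31} \approx 751.19$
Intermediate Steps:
$6 \cdot 5 \left(-5\right) \left(-5\right) + \frac{37}{31} = 6 \left(\left(-25\right) \left(-5\right)\right) + 37 \cdot \frac{1}{31} = 6 \cdot 125 + \frac{37}{31} = 750 + \frac{37}{31} = \frac{23287}{31}$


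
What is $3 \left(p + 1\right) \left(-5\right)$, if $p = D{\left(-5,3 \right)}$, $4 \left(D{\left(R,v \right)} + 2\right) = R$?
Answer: $\frac{135}{4} \approx 33.75$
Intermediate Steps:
$D{\left(R,v \right)} = -2 + \frac{R}{4}$
$p = - \frac{13}{4}$ ($p = -2 + \frac{1}{4} \left(-5\right) = -2 - \frac{5}{4} = - \frac{13}{4} \approx -3.25$)
$3 \left(p + 1\right) \left(-5\right) = 3 \left(- \frac{13}{4} + 1\right) \left(-5\right) = 3 \left(- \frac{9}{4}\right) \left(-5\right) = \left(- \frac{27}{4}\right) \left(-5\right) = \frac{135}{4}$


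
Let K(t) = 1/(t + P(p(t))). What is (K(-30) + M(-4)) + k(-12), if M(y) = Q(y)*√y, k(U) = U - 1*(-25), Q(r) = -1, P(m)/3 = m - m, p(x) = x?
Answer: 389/30 - 2*I ≈ 12.967 - 2.0*I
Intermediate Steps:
P(m) = 0 (P(m) = 3*(m - m) = 3*0 = 0)
K(t) = 1/t (K(t) = 1/(t + 0) = 1/t)
k(U) = 25 + U (k(U) = U + 25 = 25 + U)
M(y) = -√y
(K(-30) + M(-4)) + k(-12) = (1/(-30) - √(-4)) + (25 - 12) = (-1/30 - 2*I) + 13 = 389/30 - 2*I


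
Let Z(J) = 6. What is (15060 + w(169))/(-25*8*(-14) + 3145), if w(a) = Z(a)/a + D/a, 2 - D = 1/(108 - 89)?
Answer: 48357811/19089395 ≈ 2.5332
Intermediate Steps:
D = 37/19 (D = 2 - 1/(108 - 89) = 2 - 1/19 = 37/19 ≈ 1.9474)
w(a) = 151/(19*a) (w(a) = 6/a + 37/(19*a) = 151/(19*a))
(15060 + w(169))/(-25*8*(-14) + 3145) = (15060 + (151/19)/169)/(-25*8*(-14) + 3145) = (15060 + (151/19)*(1/169))/(-200*(-14) + 3145) = (15060 + 151/3211)/(2800 + 3145) = (48357811/3211)/5945 = (48357811/3211)*(1/5945) = 48357811/19089395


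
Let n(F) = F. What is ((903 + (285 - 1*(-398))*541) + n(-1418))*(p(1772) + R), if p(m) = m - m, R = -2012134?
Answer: -742453300392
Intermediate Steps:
p(m) = 0
((903 + (285 - 1*(-398))*541) + n(-1418))*(p(1772) + R) = ((903 + (285 - 1*(-398))*541) - 1418)*(0 - 2012134) = ((903 + (285 + 398)*541) - 1418)*(-2012134) = ((903 + 683*541) - 1418)*(-2012134) = ((903 + 369503) - 1418)*(-2012134) = (370406 - 1418)*(-2012134) = 368988*(-2012134) = -742453300392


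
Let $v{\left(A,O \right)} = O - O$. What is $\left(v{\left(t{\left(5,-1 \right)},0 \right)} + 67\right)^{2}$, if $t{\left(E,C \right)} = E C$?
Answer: $4489$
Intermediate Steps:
$t{\left(E,C \right)} = C E$
$v{\left(A,O \right)} = 0$
$\left(v{\left(t{\left(5,-1 \right)},0 \right)} + 67\right)^{2} = \left(0 + 67\right)^{2} = 67^{2} = 4489$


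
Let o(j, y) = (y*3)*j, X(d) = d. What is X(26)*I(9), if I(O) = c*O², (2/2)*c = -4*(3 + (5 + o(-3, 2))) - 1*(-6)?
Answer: 96876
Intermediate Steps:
o(j, y) = 3*j*y (o(j, y) = (3*y)*j = 3*j*y)
c = 46 (c = -4*(3 + (5 + 3*(-3)*2)) - 1*(-6) = -4*(3 + (5 - 18)) + 6 = -4*(3 - 13) + 6 = -4*(-10) + 6 = 40 + 6 = 46)
I(O) = 46*O²
X(26)*I(9) = 26*(46*9²) = 26*(46*81) = 26*3726 = 96876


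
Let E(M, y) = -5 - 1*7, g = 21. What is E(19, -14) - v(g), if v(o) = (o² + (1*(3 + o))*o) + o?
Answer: -978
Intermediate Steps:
v(o) = o + o² + o*(3 + o) (v(o) = (o² + (3 + o)*o) + o = (o² + o*(3 + o)) + o = o + o² + o*(3 + o))
E(M, y) = -12 (E(M, y) = -5 - 7 = -12)
E(19, -14) - v(g) = -12 - 2*21*(2 + 21) = -12 - 2*21*23 = -12 - 1*966 = -12 - 966 = -978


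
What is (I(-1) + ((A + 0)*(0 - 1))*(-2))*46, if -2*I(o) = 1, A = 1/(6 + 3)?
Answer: -115/9 ≈ -12.778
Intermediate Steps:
A = ⅑ (A = 1/9 = ⅑ ≈ 0.11111)
I(o) = -½ (I(o) = -½*1 = -½)
(I(-1) + ((A + 0)*(0 - 1))*(-2))*46 = (-½ + ((⅑ + 0)*(0 - 1))*(-2))*46 = (-½ + ((⅑)*(-1))*(-2))*46 = (-½ - ⅑*(-2))*46 = (-½ + 2/9)*46 = -5/18*46 = -115/9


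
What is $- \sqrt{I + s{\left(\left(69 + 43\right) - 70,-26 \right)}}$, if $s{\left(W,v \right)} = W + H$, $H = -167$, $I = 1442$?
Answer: $- \sqrt{1317} \approx -36.29$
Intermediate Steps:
$s{\left(W,v \right)} = -167 + W$ ($s{\left(W,v \right)} = W - 167 = -167 + W$)
$- \sqrt{I + s{\left(\left(69 + 43\right) - 70,-26 \right)}} = - \sqrt{1442 + \left(-167 + \left(\left(69 + 43\right) - 70\right)\right)} = - \sqrt{1442 + \left(-167 + \left(112 - 70\right)\right)} = - \sqrt{1442 + \left(-167 + 42\right)} = - \sqrt{1442 - 125} = - \sqrt{1317}$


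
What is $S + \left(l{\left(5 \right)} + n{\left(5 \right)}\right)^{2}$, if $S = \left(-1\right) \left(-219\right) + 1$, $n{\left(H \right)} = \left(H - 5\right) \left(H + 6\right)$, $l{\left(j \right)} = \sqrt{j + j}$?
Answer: $230$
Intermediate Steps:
$l{\left(j \right)} = \sqrt{2} \sqrt{j}$ ($l{\left(j \right)} = \sqrt{2 j} = \sqrt{2} \sqrt{j}$)
$n{\left(H \right)} = \left(-5 + H\right) \left(6 + H\right)$
$S = 220$ ($S = 219 + 1 = 220$)
$S + \left(l{\left(5 \right)} + n{\left(5 \right)}\right)^{2} = 220 + \left(\sqrt{2} \sqrt{5} + \left(-30 + 5 + 5^{2}\right)\right)^{2} = 220 + \left(\sqrt{10} + \left(-30 + 5 + 25\right)\right)^{2} = 220 + \left(\sqrt{10} + 0\right)^{2} = 220 + \left(\sqrt{10}\right)^{2} = 220 + 10 = 230$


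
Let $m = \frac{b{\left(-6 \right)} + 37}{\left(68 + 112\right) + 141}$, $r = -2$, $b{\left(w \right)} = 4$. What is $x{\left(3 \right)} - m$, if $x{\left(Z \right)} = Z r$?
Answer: $- \frac{1967}{321} \approx -6.1277$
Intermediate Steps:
$m = \frac{41}{321}$ ($m = \frac{4 + 37}{\left(68 + 112\right) + 141} = \frac{41}{180 + 141} = \frac{41}{321} \approx 0.12773$)
$x{\left(Z \right)} = - 2 Z$ ($x{\left(Z \right)} = Z \left(-2\right) = - 2 Z$)
$x{\left(3 \right)} - m = \left(-2\right) 3 - \frac{41}{321} = -6 - \frac{41}{321} = - \frac{1967}{321}$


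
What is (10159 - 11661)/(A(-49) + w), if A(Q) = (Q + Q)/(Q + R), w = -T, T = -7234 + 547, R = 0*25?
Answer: -1502/6689 ≈ -0.22455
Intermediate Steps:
R = 0
T = -6687
w = 6687 (w = -1*(-6687) = 6687)
A(Q) = 2 (A(Q) = (Q + Q)/(Q + 0) = (2*Q)/Q = 2)
(10159 - 11661)/(A(-49) + w) = (10159 - 11661)/(2 + 6687) = -1502/6689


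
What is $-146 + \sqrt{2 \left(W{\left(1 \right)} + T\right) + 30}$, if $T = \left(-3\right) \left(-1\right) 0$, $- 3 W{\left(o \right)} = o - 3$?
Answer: $-146 + \frac{\sqrt{282}}{3} \approx -140.4$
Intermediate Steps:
$W{\left(o \right)} = 1 - \frac{o}{3}$ ($W{\left(o \right)} = - \frac{o - 3}{3} = - \frac{-3 + o}{3} = 1 - \frac{o}{3}$)
$T = 0$ ($T = 3 \cdot 0 = 0$)
$-146 + \sqrt{2 \left(W{\left(1 \right)} + T\right) + 30} = -146 + \sqrt{2 \left(\left(1 - \frac{1}{3}\right) + 0\right) + 30} = -146 + \sqrt{2 \left(\frac{2}{3} + 0\right) + 30} = -146 + \sqrt{2 \cdot \frac{2}{3} + 30} = -146 + \sqrt{\frac{4}{3} + 30} = -146 + \sqrt{\frac{94}{3}} = -146 + \frac{\sqrt{282}}{3}$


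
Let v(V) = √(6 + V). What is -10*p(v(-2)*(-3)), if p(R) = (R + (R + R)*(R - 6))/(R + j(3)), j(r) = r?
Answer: 460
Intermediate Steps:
p(R) = (R + 2*R*(-6 + R))/(3 + R) (p(R) = (R + (R + R)*(R - 6))/(R + 3) = (R + (2*R)*(-6 + R))/(3 + R) = (R + 2*R*(-6 + R))/(3 + R))
-10*p(v(-2)*(-3)) = -10*√(6 - 2)*(-3)*(-11 + 2*(√(6 - 2)*(-3)))/(3 + √(6 - 2)*(-3)) = -10*√4*(-3)*(-11 + 2*(√4*(-3)))/(3 + √4*(-3)) = -10*2*(-3)*(-11 + 2*(2*(-3)))/(3 + 2*(-3)) = -(-60)*(-11 + 2*(-6))/(3 - 6) = -(-60)*(-11 - 12)/(-3) = -(-60)*(-1)*(-23)/3 = -10*(-46) = 460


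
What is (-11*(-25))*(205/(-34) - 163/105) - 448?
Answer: -1808557/714 ≈ -2533.0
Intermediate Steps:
(-11*(-25))*(205/(-34) - 163/105) - 448 = 275*(205*(-1/34) - 163*1/105) - 448 = 275*(-205/34 - 163/105) - 448 = 275*(-27067/3570) - 448 = -1488685/714 - 448 = -1808557/714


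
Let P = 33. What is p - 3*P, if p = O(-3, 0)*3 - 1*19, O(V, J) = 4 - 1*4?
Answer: -118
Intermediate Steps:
O(V, J) = 0 (O(V, J) = 4 - 4 = 0)
p = -19 (p = 0*3 - 1*19 = 0 - 19 = -19)
p - 3*P = -19 - 3*33 = -19 - 99 = -118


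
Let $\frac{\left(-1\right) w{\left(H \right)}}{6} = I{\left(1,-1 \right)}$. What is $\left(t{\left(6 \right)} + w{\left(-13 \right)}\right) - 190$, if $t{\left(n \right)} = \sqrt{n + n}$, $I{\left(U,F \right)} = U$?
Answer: $-196 + 2 \sqrt{3} \approx -192.54$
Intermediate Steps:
$w{\left(H \right)} = -6$ ($w{\left(H \right)} = \left(-6\right) 1 = -6$)
$t{\left(n \right)} = \sqrt{2} \sqrt{n}$ ($t{\left(n \right)} = \sqrt{2 n} = \sqrt{2} \sqrt{n}$)
$\left(t{\left(6 \right)} + w{\left(-13 \right)}\right) - 190 = \left(\sqrt{2} \sqrt{6} - 6\right) - 190 = \left(2 \sqrt{3} - 6\right) - 190 = \left(-6 + 2 \sqrt{3}\right) - 190 = -196 + 2 \sqrt{3}$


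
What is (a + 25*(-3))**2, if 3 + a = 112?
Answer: 1156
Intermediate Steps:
a = 109 (a = -3 + 112 = 109)
(a + 25*(-3))**2 = (109 + 25*(-3))**2 = (109 - 75)**2 = 34**2 = 1156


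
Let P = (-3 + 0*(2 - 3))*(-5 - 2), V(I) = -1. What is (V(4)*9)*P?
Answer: -189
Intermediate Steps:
P = 21 (P = (-3 + 0*(-1))*(-7) = (-3 + 0)*(-7) = -3*(-7) = 21)
(V(4)*9)*P = -1*9*21 = -9*21 = -189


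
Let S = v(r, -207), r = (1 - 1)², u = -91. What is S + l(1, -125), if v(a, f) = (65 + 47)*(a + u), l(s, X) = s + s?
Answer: -10190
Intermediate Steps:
r = 0 (r = 0² = 0)
l(s, X) = 2*s
v(a, f) = -10192 + 112*a (v(a, f) = (65 + 47)*(a - 91) = 112*(-91 + a) = -10192 + 112*a)
S = -10192 (S = -10192 + 112*0 = -10192 + 0 = -10192)
S + l(1, -125) = -10192 + 2*1 = -10192 + 2 = -10190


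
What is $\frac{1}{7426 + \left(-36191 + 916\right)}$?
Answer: $- \frac{1}{27849} \approx -3.5908 \cdot 10^{-5}$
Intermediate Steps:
$\frac{1}{7426 + \left(-36191 + 916\right)} = \frac{1}{7426 - 35275} = \frac{1}{-27849} = - \frac{1}{27849}$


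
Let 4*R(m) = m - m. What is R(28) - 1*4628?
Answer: -4628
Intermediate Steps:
R(m) = 0 (R(m) = (m - m)/4 = (¼)*0 = 0)
R(28) - 1*4628 = 0 - 1*4628 = 0 - 4628 = -4628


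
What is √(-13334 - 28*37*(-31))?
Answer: √18782 ≈ 137.05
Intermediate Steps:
√(-13334 - 28*37*(-31)) = √(-13334 - 1036*(-31)) = √(-13334 + 32116) = √18782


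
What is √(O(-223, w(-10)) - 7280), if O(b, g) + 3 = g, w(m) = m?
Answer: I*√7293 ≈ 85.399*I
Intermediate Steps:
O(b, g) = -3 + g
√(O(-223, w(-10)) - 7280) = √((-3 - 10) - 7280) = √(-13 - 7280) = √(-7293) = I*√7293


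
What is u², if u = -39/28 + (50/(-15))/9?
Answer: 1776889/571536 ≈ 3.1090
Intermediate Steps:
u = -1333/756 (u = -39*1/28 + (50*(-1/15))*(⅑) = -39/28 - 10/3*⅑ = -39/28 - 10/27 = -1333/756 ≈ -1.7632)
u² = (-1333/756)² = 1776889/571536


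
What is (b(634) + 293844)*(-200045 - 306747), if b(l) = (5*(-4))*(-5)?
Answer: -148968467648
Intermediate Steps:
b(l) = 100 (b(l) = -20*(-5) = 100)
(b(634) + 293844)*(-200045 - 306747) = (100 + 293844)*(-200045 - 306747) = 293944*(-506792) = -148968467648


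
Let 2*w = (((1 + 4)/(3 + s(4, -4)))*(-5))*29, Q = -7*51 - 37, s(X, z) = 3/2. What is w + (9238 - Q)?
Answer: 85963/9 ≈ 9551.4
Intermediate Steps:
s(X, z) = 3/2 (s(X, z) = 3*(½) = 3/2)
Q = -394 (Q = -357 - 37 = -394)
w = -725/9 (w = ((((1 + 4)/(3 + 3/2))*(-5))*29)/2 = (((5/(9/2))*(-5))*29)/2 = (((5*(2/9))*(-5))*29)/2 = (((10/9)*(-5))*29)/2 = (-50/9*29)/2 = (½)*(-1450/9) = -725/9 ≈ -80.556)
w + (9238 - Q) = -725/9 + (9238 - 1*(-394)) = -725/9 + (9238 + 394) = -725/9 + 9632 = 85963/9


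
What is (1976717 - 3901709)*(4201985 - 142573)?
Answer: -7814335624704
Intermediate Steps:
(1976717 - 3901709)*(4201985 - 142573) = -1924992*4059412 = -7814335624704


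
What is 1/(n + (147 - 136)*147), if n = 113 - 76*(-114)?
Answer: 1/10394 ≈ 9.6209e-5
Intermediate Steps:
n = 8777 (n = 113 + 8664 = 8777)
1/(n + (147 - 136)*147) = 1/(8777 + (147 - 136)*147) = 1/(8777 + 11*147) = 1/(8777 + 1617) = 1/10394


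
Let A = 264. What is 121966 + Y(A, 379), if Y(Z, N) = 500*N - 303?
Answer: 311163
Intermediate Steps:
Y(Z, N) = -303 + 500*N
121966 + Y(A, 379) = 121966 + (-303 + 500*379) = 121966 + (-303 + 189500) = 121966 + 189197 = 311163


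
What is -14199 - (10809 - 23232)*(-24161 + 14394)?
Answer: -121349640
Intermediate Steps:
-14199 - (10809 - 23232)*(-24161 + 14394) = -14199 - (-12423)*(-9767) = -14199 - 1*121335441 = -14199 - 121335441 = -121349640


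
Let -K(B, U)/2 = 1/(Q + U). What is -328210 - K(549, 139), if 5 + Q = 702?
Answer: -137191779/418 ≈ -3.2821e+5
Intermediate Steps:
Q = 697 (Q = -5 + 702 = 697)
K(B, U) = -2/(697 + U)
-328210 - K(549, 139) = -328210 - (-2)/(697 + 139) = -328210 - (-2)/836 = -328210 - 1*(-1/418) = -328210 + 1/418 = -137191779/418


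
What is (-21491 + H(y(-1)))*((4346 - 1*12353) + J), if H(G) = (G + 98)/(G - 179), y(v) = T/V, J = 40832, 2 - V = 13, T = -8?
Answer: -1383407557025/1961 ≈ -7.0546e+8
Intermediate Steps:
V = -11 (V = 2 - 1*13 = 2 - 13 = -11)
y(v) = 8/11 (y(v) = -8/(-11) = -8*(-1/11) = 8/11)
H(G) = (98 + G)/(-179 + G)
(-21491 + H(y(-1)))*((4346 - 1*12353) + J) = (-21491 + (98 + 8/11)/(-179 + 8/11))*((4346 - 1*12353) + 40832) = (-21491 + (1086/11)/(-1961/11))*((4346 - 12353) + 40832) = (-21491 - 11/1961*1086/11)*(-8007 + 40832) = (-21491 - 1086/1961)*32825 = -42144937/1961*32825 = -1383407557025/1961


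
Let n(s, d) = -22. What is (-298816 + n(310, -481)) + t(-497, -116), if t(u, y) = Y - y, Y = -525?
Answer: -299247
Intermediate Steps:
t(u, y) = -525 - y
(-298816 + n(310, -481)) + t(-497, -116) = (-298816 - 22) + (-525 - 1*(-116)) = -298838 + (-525 + 116) = -298838 - 409 = -299247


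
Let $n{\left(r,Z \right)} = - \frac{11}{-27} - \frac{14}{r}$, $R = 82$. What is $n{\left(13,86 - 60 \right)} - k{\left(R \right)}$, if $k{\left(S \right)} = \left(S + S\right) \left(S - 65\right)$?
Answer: $- \frac{978823}{351} \approx -2788.7$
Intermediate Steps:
$k{\left(S \right)} = 2 S \left(-65 + S\right)$
$n{\left(r,Z \right)} = \frac{11}{27} - \frac{14}{r}$ ($n{\left(r,Z \right)} = \left(-11\right) \left(- \frac{1}{27}\right) - \frac{14}{r} = \frac{11}{27} - \frac{14}{r}$)
$n{\left(13,86 - 60 \right)} - k{\left(R \right)} = \left(\frac{11}{27} - \frac{14}{13}\right) - 2 \cdot 82 \left(-65 + 82\right) = \left(\frac{11}{27} - \frac{14}{13}\right) - 2 \cdot 82 \cdot 17 = \left(\frac{11}{27} - \frac{14}{13}\right) - 2788 = - \frac{235}{351} - 2788 = - \frac{978823}{351}$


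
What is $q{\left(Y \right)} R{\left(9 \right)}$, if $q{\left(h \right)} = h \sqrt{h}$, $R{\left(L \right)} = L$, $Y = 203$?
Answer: $1827 \sqrt{203} \approx 26031.0$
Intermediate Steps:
$q{\left(h \right)} = h^{\frac{3}{2}}$
$q{\left(Y \right)} R{\left(9 \right)} = 203^{\frac{3}{2}} \cdot 9 = 203 \sqrt{203} \cdot 9 = 1827 \sqrt{203}$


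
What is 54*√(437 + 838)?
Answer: 270*√51 ≈ 1928.2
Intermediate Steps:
54*√(437 + 838) = 54*√1275 = 54*(5*√51) = 270*√51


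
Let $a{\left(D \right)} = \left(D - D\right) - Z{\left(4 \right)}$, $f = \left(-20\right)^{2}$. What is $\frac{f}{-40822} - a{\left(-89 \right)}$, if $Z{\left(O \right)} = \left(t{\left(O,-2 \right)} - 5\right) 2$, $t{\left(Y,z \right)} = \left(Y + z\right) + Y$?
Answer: $\frac{40622}{20411} \approx 1.9902$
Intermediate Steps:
$t{\left(Y,z \right)} = z + 2 Y$
$Z{\left(O \right)} = -14 + 4 O$ ($Z{\left(O \right)} = \left(\left(-2 + 2 O\right) - 5\right) 2 = \left(-7 + 2 O\right) 2 = -14 + 4 O$)
$f = 400$
$a{\left(D \right)} = -2$ ($a{\left(D \right)} = \left(D - D\right) - \left(-14 + 4 \cdot 4\right) = 0 - \left(-14 + 16\right) = 0 - 2 = -2$)
$\frac{f}{-40822} - a{\left(-89 \right)} = \frac{400}{-40822} - -2 = 400 \left(- \frac{1}{40822}\right) + 2 = - \frac{200}{20411} + 2 = \frac{40622}{20411}$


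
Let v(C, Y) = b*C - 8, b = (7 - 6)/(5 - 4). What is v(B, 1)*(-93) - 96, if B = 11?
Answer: -375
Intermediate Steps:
b = 1 (b = 1/1 = 1*1 = 1)
v(C, Y) = -8 + C (v(C, Y) = 1*C - 8 = C - 8 = -8 + C)
v(B, 1)*(-93) - 96 = (-8 + 11)*(-93) - 96 = 3*(-93) - 96 = -279 - 96 = -375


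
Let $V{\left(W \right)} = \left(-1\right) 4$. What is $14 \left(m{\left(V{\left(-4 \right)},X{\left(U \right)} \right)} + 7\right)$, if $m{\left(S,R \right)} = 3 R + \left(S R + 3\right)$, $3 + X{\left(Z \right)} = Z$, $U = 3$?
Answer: $140$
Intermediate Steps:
$X{\left(Z \right)} = -3 + Z$
$V{\left(W \right)} = -4$
$m{\left(S,R \right)} = 3 + 3 R + R S$ ($m{\left(S,R \right)} = 3 R + \left(R S + 3\right) = 3 R + \left(3 + R S\right) = 3 + 3 R + R S$)
$14 \left(m{\left(V{\left(-4 \right)},X{\left(U \right)} \right)} + 7\right) = 14 \left(\left(3 + 3 \left(-3 + 3\right) + \left(-3 + 3\right) \left(-4\right)\right) + 7\right) = 14 \left(\left(3 + 3 \cdot 0 + 0 \left(-4\right)\right) + 7\right) = 14 \left(\left(3 + 0 + 0\right) + 7\right) = 14 \left(3 + 7\right) = 14 \cdot 10 = 140$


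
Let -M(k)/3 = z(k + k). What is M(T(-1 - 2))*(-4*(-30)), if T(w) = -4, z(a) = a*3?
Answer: 8640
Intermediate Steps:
z(a) = 3*a
M(k) = -18*k (M(k) = -9*(k + k) = -9*2*k = -18*k)
M(T(-1 - 2))*(-4*(-30)) = (-18*(-4))*(-4*(-30)) = 72*120 = 8640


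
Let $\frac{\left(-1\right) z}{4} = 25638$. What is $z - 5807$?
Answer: $-108359$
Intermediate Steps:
$z = -102552$ ($z = \left(-4\right) 25638 = -102552$)
$z - 5807 = -102552 - 5807 = -108359$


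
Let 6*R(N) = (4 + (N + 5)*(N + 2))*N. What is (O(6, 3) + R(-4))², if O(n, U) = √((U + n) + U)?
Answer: 124/9 - 16*√3/3 ≈ 4.5402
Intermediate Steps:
O(n, U) = √(n + 2*U)
R(N) = N*(4 + (2 + N)*(5 + N))/6 (R(N) = ((4 + (N + 5)*(N + 2))*N)/6 = ((4 + (5 + N)*(2 + N))*N)/6 = ((4 + (2 + N)*(5 + N))*N)/6 = (N*(4 + (2 + N)*(5 + N)))/6 = N*(4 + (2 + N)*(5 + N))/6)
(O(6, 3) + R(-4))² = (√(6 + 2*3) + (⅙)*(-4)*(14 + (-4)² + 7*(-4)))² = (√(6 + 6) + (⅙)*(-4)*(14 + 16 - 28))² = (√12 + (⅙)*(-4)*2)² = (2*√3 - 4/3)² = (-4/3 + 2*√3)²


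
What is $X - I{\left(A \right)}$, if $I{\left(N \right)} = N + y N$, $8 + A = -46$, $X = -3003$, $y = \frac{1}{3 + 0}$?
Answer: $-2931$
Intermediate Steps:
$y = \frac{1}{3} \approx 0.33333$
$A = -54$ ($A = -8 - 46 = -54$)
$I{\left(N \right)} = \frac{4 N}{3}$ ($I{\left(N \right)} = N + \frac{N}{3} = \frac{4 N}{3}$)
$X - I{\left(A \right)} = -3003 - \frac{4}{3} \left(-54\right) = -3003 - -72 = -3003 + 72 = -2931$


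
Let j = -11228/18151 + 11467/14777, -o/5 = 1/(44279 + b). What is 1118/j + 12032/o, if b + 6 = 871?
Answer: -251999861899138/2319855 ≈ -1.0863e+8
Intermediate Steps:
b = 865 (b = -6 + 871 = 865)
o = -5/45144 (o = -5/(44279 + 865) = -5/45144 ≈ -0.00011076)
j = 6031623/38316761 (j = -11228*1/18151 + 11467*(1/14777) = -1604/2593 + 11467/14777 = 6031623/38316761 ≈ 0.15741)
1118/j + 12032/o = 1118/(6031623/38316761) + 12032/(-5/45144) = 1118*(38316761/6031623) + 12032*(-45144/5) = 3295241446/463971 - 543172608/5 = -251999861899138/2319855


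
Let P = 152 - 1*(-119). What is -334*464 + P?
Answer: -154705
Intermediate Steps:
P = 271 (P = 152 + 119 = 271)
-334*464 + P = -334*464 + 271 = -154976 + 271 = -154705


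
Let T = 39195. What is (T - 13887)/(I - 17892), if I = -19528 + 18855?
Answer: -25308/18565 ≈ -1.3632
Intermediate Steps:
I = -673
(T - 13887)/(I - 17892) = (39195 - 13887)/(-673 - 17892) = 25308/(-18565) = 25308*(-1/18565) = -25308/18565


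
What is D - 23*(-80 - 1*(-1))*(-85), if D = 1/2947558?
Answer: -455235595309/2947558 ≈ -1.5445e+5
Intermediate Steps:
D = 1/2947558 ≈ 3.3926e-7
D - 23*(-80 - 1*(-1))*(-85) = 1/2947558 - 23*(-80 - 1*(-1))*(-85) = 1/2947558 - 23*(-80 + 1)*(-85) = 1/2947558 - 23*(-79)*(-85) = 1/2947558 + 1817*(-85) = 1/2947558 - 154445 = -455235595309/2947558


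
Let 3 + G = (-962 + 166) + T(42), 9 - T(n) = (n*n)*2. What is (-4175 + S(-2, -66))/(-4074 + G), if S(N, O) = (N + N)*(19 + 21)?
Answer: 4335/8392 ≈ 0.51656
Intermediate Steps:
T(n) = 9 - 2*n**2 (T(n) = 9 - n*n*2 = 9 - n**2*2 = 9 - 2*n**2)
G = -4318 (G = -3 + ((-962 + 166) + (9 - 2*42**2)) = -3 + (-796 + (9 - 2*1764)) = -3 + (-796 + (9 - 3528)) = -3 + (-796 - 3519) = -3 - 4315 = -4318)
S(N, O) = 80*N (S(N, O) = (2*N)*40 = 80*N)
(-4175 + S(-2, -66))/(-4074 + G) = (-4175 + 80*(-2))/(-4074 - 4318) = (-4175 - 160)/(-8392) = -4335*(-1/8392) = 4335/8392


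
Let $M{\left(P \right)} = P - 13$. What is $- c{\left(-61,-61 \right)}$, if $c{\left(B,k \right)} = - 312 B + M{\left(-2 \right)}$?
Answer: $-19017$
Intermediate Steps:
$M{\left(P \right)} = -13 + P$
$c{\left(B,k \right)} = -15 - 312 B$ ($c{\left(B,k \right)} = - 312 B - 15 = -15 - 312 B$)
$- c{\left(-61,-61 \right)} = - (-15 - -19032) = - (-15 + 19032) = \left(-1\right) 19017 = -19017$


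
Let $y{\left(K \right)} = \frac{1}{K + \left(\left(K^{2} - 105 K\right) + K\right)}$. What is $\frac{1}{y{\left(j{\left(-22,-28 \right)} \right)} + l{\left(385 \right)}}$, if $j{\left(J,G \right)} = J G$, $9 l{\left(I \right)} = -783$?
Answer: $- \frac{316008}{27492695} \approx -0.011494$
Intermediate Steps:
$l{\left(I \right)} = -87$ ($l{\left(I \right)} = \frac{1}{9} \left(-783\right) = -87$)
$j{\left(J,G \right)} = G J$
$y{\left(K \right)} = \frac{1}{K^{2} - 103 K}$ ($y{\left(K \right)} = \frac{1}{K + \left(K^{2} - 104 K\right)} = \frac{1}{K^{2} - 103 K}$)
$\frac{1}{y{\left(j{\left(-22,-28 \right)} \right)} + l{\left(385 \right)}} = \frac{1}{\frac{1}{\left(-28\right) \left(-22\right) \left(-103 - -616\right)} - 87} = \frac{1}{\frac{1}{616 \left(-103 + 616\right)} - 87} = \frac{1}{\frac{1}{616 \cdot 513} - 87} = \frac{1}{\frac{1}{616} \cdot \frac{1}{513} - 87} = \frac{1}{\frac{1}{316008} - 87} = \frac{1}{- \frac{27492695}{316008}} = - \frac{316008}{27492695}$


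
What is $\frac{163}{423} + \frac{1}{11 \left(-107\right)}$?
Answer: $\frac{191428}{497871} \approx 0.38449$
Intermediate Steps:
$\frac{163}{423} + \frac{1}{11 \left(-107\right)} = 163 \cdot \frac{1}{423} + \frac{1}{11} \left(- \frac{1}{107}\right) = \frac{163}{423} - \frac{1}{1177} = \frac{191428}{497871}$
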